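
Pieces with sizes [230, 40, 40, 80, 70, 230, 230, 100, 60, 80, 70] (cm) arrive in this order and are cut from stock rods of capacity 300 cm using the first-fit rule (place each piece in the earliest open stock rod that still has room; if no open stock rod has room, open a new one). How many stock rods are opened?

  230 → stock rod 1 (new)  [load 230/300]
  40 → stock rod 1  [load 270/300]
  40 → stock rod 2 (new)  [load 40/300]
  80 → stock rod 2  [load 120/300]
  70 → stock rod 2  [load 190/300]
  230 → stock rod 3 (new)  [load 230/300]
  230 → stock rod 4 (new)  [load 230/300]
  100 → stock rod 2  [load 290/300]
  60 → stock rod 3  [load 290/300]
  80 → stock rod 5 (new)  [load 80/300]
  70 → stock rod 4  [load 300/300]
5 stock rods opened.

5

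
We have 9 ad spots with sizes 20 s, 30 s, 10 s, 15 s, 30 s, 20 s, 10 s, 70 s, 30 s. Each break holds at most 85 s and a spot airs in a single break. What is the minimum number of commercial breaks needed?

3

Total = 70 + 30 + 30 + 30 + 20 + 20 + 15 + 10 + 10 = 235 s.
Lower bound: ⌈235/85⌉ = 3 commercial breaks.
A packing using 3 commercial breaks:
  break 1: 70 + 15 = 85
  break 2: 30 + 30 + 20 = 80
  break 3: 30 + 20 + 10 + 10 = 70
This matches the lower bound, so 3 is optimal.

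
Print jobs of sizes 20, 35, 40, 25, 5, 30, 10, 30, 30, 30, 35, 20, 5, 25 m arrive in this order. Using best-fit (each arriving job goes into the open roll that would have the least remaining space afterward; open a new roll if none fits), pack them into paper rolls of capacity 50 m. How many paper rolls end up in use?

  20 → roll 1 (new)  [load 20/50]
  35 → roll 2 (new)  [load 35/50]
  40 → roll 3 (new)  [load 40/50]
  25 → roll 1  [load 45/50]
  5 → roll 1  [load 50/50]
  30 → roll 4 (new)  [load 30/50]
  10 → roll 3  [load 50/50]
  30 → roll 5 (new)  [load 30/50]
  30 → roll 6 (new)  [load 30/50]
  30 → roll 7 (new)  [load 30/50]
  35 → roll 8 (new)  [load 35/50]
  20 → roll 4  [load 50/50]
  5 → roll 2  [load 40/50]
  25 → roll 9 (new)  [load 25/50]
9 paper rolls opened.

9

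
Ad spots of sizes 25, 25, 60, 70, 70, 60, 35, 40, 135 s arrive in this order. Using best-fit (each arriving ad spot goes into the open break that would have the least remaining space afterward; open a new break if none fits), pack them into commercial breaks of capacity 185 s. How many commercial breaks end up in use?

  25 → break 1 (new)  [load 25/185]
  25 → break 1  [load 50/185]
  60 → break 1  [load 110/185]
  70 → break 1  [load 180/185]
  70 → break 2 (new)  [load 70/185]
  60 → break 2  [load 130/185]
  35 → break 2  [load 165/185]
  40 → break 3 (new)  [load 40/185]
  135 → break 3  [load 175/185]
3 commercial breaks opened.

3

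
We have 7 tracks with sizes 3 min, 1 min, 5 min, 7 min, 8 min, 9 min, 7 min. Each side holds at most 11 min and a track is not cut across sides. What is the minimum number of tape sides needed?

Total = 9 + 8 + 7 + 7 + 5 + 3 + 1 = 40 min.
Lower bound: ⌈40/11⌉ = 4 tape sides.
A packing using 5 tape sides:
  side 1: 9 + 1 = 10
  side 2: 8 + 3 = 11
  side 3: 7 = 7
  side 4: 7 = 7
  side 5: 5 = 5
No arrangement into 4 tape sides stays within capacity, so 5 is optimal.

5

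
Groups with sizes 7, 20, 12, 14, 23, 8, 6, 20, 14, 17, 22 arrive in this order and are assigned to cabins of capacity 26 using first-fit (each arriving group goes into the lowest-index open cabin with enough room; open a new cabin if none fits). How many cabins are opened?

  7 → cabin 1 (new)  [load 7/26]
  20 → cabin 2 (new)  [load 20/26]
  12 → cabin 1  [load 19/26]
  14 → cabin 3 (new)  [load 14/26]
  23 → cabin 4 (new)  [load 23/26]
  8 → cabin 3  [load 22/26]
  6 → cabin 1  [load 25/26]
  20 → cabin 5 (new)  [load 20/26]
  14 → cabin 6 (new)  [load 14/26]
  17 → cabin 7 (new)  [load 17/26]
  22 → cabin 8 (new)  [load 22/26]
8 cabins opened.

8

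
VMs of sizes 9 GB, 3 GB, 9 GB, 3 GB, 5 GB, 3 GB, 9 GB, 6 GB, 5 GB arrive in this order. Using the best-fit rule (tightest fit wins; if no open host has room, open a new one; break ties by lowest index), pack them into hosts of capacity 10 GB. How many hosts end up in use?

6

  9 → host 1 (new)  [load 9/10]
  3 → host 2 (new)  [load 3/10]
  9 → host 3 (new)  [load 9/10]
  3 → host 2  [load 6/10]
  5 → host 4 (new)  [load 5/10]
  3 → host 2  [load 9/10]
  9 → host 5 (new)  [load 9/10]
  6 → host 6 (new)  [load 6/10]
  5 → host 4  [load 10/10]
6 hosts opened.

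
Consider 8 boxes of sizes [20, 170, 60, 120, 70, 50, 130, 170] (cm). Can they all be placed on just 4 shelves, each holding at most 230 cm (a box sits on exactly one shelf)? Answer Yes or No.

A valid assignment using 4 shelves:
  shelf 1: 170 + 60 = 230
  shelf 2: 170 + 50 = 220
  shelf 3: 130 + 70 + 20 = 220
  shelf 4: 120 = 120
Every load is within 230 cm, so 4 shelves suffice.

Yes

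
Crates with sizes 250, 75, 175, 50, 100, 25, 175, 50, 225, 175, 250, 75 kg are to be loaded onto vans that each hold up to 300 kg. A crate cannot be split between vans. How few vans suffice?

6

Total = 250 + 250 + 225 + 175 + 175 + 175 + 100 + 75 + 75 + 50 + 50 + 25 = 1625 kg.
Lower bound: ⌈1625/300⌉ = 6 vans.
A packing using 6 vans:
  van 1: 250 + 50 = 300
  van 2: 250 + 50 = 300
  van 3: 225 + 75 = 300
  van 4: 175 + 100 + 25 = 300
  van 5: 175 + 75 = 250
  van 6: 175 = 175
This matches the lower bound, so 6 is optimal.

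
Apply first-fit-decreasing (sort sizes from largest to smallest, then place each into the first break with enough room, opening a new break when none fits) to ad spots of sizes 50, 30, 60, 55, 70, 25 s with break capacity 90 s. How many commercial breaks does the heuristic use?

Sorted descending: 70, 60, 55, 50, 30, 25.
  70 → break 1 (new)  [load 70/90]
  60 → break 2 (new)  [load 60/90]
  55 → break 3 (new)  [load 55/90]
  50 → break 4 (new)  [load 50/90]
  30 → break 2  [load 90/90]
  25 → break 3  [load 80/90]
4 commercial breaks opened.

4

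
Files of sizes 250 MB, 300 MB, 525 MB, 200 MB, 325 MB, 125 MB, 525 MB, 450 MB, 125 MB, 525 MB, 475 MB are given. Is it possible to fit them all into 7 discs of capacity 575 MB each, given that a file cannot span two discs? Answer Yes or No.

Total = 3825 MB; ⌈3825/575⌉ = 7.
The bound of 7 does not rule out 7, but exhaustive search shows no assignment into 7 discs of capacity 575 MB exists — the minimum is 8.

No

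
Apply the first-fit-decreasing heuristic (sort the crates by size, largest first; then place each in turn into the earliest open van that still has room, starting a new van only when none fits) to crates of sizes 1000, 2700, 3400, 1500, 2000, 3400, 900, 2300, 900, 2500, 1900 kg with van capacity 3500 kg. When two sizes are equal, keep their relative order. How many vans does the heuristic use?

Sorted descending: 3400, 3400, 2700, 2500, 2300, 2000, 1900, 1500, 1000, 900, 900.
  3400 → van 1 (new)  [load 3400/3500]
  3400 → van 2 (new)  [load 3400/3500]
  2700 → van 3 (new)  [load 2700/3500]
  2500 → van 4 (new)  [load 2500/3500]
  2300 → van 5 (new)  [load 2300/3500]
  2000 → van 6 (new)  [load 2000/3500]
  1900 → van 7 (new)  [load 1900/3500]
  1500 → van 6  [load 3500/3500]
  1000 → van 4  [load 3500/3500]
  900 → van 5  [load 3200/3500]
  900 → van 7  [load 2800/3500]
7 vans opened.

7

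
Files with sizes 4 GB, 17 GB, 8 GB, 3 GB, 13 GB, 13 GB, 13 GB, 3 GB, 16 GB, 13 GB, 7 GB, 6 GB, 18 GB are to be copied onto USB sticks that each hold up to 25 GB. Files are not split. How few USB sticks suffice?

7

Total = 18 + 17 + 16 + 13 + 13 + 13 + 13 + 8 + 7 + 6 + 4 + 3 + 3 = 134 GB.
Lower bound: ⌈134/25⌉ = 6 USB sticks.
Also, 7 files each exceed 25/2 GB, and no two of those can share a USB stick, so at least 7 USB sticks are needed.
A packing using 7 USB sticks:
  USB stick 1: 18 + 7 = 25
  USB stick 2: 17 + 8 = 25
  USB stick 3: 16 + 6 + 3 = 25
  USB stick 4: 13 + 4 + 3 = 20
  USB stick 5: 13 = 13
  USB stick 6: 13 = 13
  USB stick 7: 13 = 13
This matches the lower bound, so 7 is optimal.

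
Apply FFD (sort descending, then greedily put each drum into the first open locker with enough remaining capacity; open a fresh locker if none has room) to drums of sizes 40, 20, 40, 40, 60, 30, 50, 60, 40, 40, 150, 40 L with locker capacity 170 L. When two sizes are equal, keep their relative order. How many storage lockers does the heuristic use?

Sorted descending: 150, 60, 60, 50, 40, 40, 40, 40, 40, 40, 30, 20.
  150 → locker 1 (new)  [load 150/170]
  60 → locker 2 (new)  [load 60/170]
  60 → locker 2  [load 120/170]
  50 → locker 2  [load 170/170]
  40 → locker 3 (new)  [load 40/170]
  40 → locker 3  [load 80/170]
  40 → locker 3  [load 120/170]
  40 → locker 3  [load 160/170]
  40 → locker 4 (new)  [load 40/170]
  40 → locker 4  [load 80/170]
  30 → locker 4  [load 110/170]
  20 → locker 1  [load 170/170]
4 storage lockers opened.

4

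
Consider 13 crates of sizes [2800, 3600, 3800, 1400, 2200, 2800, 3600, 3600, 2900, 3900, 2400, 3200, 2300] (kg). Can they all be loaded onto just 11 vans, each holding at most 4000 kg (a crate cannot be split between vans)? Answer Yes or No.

Total = 38500 kg; ⌈38500/4000⌉ = 10.
12 crates each exceed half the capacity and cannot share a van, forcing at least 12 vans.
At least 12 vans are required, but only 11 are allowed.

No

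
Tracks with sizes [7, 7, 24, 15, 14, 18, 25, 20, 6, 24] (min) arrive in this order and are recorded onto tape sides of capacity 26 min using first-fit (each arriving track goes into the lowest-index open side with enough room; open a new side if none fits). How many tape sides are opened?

  7 → side 1 (new)  [load 7/26]
  7 → side 1  [load 14/26]
  24 → side 2 (new)  [load 24/26]
  15 → side 3 (new)  [load 15/26]
  14 → side 4 (new)  [load 14/26]
  18 → side 5 (new)  [load 18/26]
  25 → side 6 (new)  [load 25/26]
  20 → side 7 (new)  [load 20/26]
  6 → side 1  [load 20/26]
  24 → side 8 (new)  [load 24/26]
8 tape sides opened.

8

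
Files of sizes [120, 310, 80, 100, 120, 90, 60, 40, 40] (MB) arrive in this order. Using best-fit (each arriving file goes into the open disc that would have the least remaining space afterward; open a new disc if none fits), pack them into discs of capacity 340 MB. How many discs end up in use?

  120 → disc 1 (new)  [load 120/340]
  310 → disc 2 (new)  [load 310/340]
  80 → disc 1  [load 200/340]
  100 → disc 1  [load 300/340]
  120 → disc 3 (new)  [load 120/340]
  90 → disc 3  [load 210/340]
  60 → disc 3  [load 270/340]
  40 → disc 1  [load 340/340]
  40 → disc 3  [load 310/340]
3 discs opened.

3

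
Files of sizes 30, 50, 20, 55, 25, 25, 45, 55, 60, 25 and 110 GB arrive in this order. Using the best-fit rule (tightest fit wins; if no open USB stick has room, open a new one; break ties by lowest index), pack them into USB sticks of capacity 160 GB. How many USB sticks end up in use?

4

  30 → USB stick 1 (new)  [load 30/160]
  50 → USB stick 1  [load 80/160]
  20 → USB stick 1  [load 100/160]
  55 → USB stick 1  [load 155/160]
  25 → USB stick 2 (new)  [load 25/160]
  25 → USB stick 2  [load 50/160]
  45 → USB stick 2  [load 95/160]
  55 → USB stick 2  [load 150/160]
  60 → USB stick 3 (new)  [load 60/160]
  25 → USB stick 3  [load 85/160]
  110 → USB stick 4 (new)  [load 110/160]
4 USB sticks opened.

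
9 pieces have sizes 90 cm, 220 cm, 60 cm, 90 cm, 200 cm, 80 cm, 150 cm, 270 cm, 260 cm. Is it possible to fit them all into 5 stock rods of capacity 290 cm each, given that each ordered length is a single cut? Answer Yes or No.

No

Total = 1420 cm; ⌈1420/290⌉ = 5.
The bound of 5 does not rule out 5, but exhaustive search shows no assignment into 5 stock rods of capacity 290 cm exists — the minimum is 6.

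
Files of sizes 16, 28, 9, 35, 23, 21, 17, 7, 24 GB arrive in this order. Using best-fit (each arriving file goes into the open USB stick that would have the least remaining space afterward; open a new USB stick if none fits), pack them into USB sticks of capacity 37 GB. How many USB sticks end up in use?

  16 → USB stick 1 (new)  [load 16/37]
  28 → USB stick 2 (new)  [load 28/37]
  9 → USB stick 2  [load 37/37]
  35 → USB stick 3 (new)  [load 35/37]
  23 → USB stick 4 (new)  [load 23/37]
  21 → USB stick 1  [load 37/37]
  17 → USB stick 5 (new)  [load 17/37]
  7 → USB stick 4  [load 30/37]
  24 → USB stick 6 (new)  [load 24/37]
6 USB sticks opened.

6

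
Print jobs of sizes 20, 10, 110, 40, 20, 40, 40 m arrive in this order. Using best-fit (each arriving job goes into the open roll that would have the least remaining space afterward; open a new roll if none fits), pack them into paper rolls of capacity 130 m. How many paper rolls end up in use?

3

  20 → roll 1 (new)  [load 20/130]
  10 → roll 1  [load 30/130]
  110 → roll 2 (new)  [load 110/130]
  40 → roll 1  [load 70/130]
  20 → roll 2  [load 130/130]
  40 → roll 1  [load 110/130]
  40 → roll 3 (new)  [load 40/130]
3 paper rolls opened.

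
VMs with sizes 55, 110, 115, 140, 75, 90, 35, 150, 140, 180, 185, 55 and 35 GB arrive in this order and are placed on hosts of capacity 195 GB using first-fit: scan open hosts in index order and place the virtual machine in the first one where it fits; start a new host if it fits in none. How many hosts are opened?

8

  55 → host 1 (new)  [load 55/195]
  110 → host 1  [load 165/195]
  115 → host 2 (new)  [load 115/195]
  140 → host 3 (new)  [load 140/195]
  75 → host 2  [load 190/195]
  90 → host 4 (new)  [load 90/195]
  35 → host 3  [load 175/195]
  150 → host 5 (new)  [load 150/195]
  140 → host 6 (new)  [load 140/195]
  180 → host 7 (new)  [load 180/195]
  185 → host 8 (new)  [load 185/195]
  55 → host 4  [load 145/195]
  35 → host 4  [load 180/195]
8 hosts opened.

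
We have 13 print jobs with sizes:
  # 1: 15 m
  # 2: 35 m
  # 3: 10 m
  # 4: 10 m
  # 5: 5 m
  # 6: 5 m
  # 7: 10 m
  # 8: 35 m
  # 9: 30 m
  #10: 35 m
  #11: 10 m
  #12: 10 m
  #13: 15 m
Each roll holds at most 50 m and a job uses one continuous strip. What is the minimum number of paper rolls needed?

5

Total = 35 + 35 + 35 + 30 + 15 + 15 + 10 + 10 + 10 + 10 + 10 + 5 + 5 = 225 m.
Lower bound: ⌈225/50⌉ = 5 paper rolls.
A packing using 5 paper rolls:
  roll 1: 35 + 15 = 50
  roll 2: 35 + 15 = 50
  roll 3: 35 + 10 + 5 = 50
  roll 4: 30 + 10 + 10 = 50
  roll 5: 10 + 10 + 5 = 25
This matches the lower bound, so 5 is optimal.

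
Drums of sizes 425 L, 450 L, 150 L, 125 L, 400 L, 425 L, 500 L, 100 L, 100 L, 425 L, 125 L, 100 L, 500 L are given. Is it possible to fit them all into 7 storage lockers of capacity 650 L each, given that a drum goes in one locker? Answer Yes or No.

A valid assignment using 7 storage lockers:
  locker 1: 500 + 150 = 650
  locker 2: 500 + 125 = 625
  locker 3: 450 + 125 = 575
  locker 4: 425 + 100 + 100 = 625
  locker 5: 425 + 100 = 525
  locker 6: 425 = 425
  locker 7: 400 = 400
Every load is within 650 L, so 7 storage lockers suffice.

Yes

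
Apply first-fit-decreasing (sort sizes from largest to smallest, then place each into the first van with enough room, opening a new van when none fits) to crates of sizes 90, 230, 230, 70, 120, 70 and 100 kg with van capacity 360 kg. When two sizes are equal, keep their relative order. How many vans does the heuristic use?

Sorted descending: 230, 230, 120, 100, 90, 70, 70.
  230 → van 1 (new)  [load 230/360]
  230 → van 2 (new)  [load 230/360]
  120 → van 1  [load 350/360]
  100 → van 2  [load 330/360]
  90 → van 3 (new)  [load 90/360]
  70 → van 3  [load 160/360]
  70 → van 3  [load 230/360]
3 vans opened.

3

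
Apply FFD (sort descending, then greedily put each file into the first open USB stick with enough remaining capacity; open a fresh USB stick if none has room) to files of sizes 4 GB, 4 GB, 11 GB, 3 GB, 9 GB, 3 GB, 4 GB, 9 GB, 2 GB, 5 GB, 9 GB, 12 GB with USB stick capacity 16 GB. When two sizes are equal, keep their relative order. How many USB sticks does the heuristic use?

5

Sorted descending: 12, 11, 9, 9, 9, 5, 4, 4, 4, 3, 3, 2.
  12 → USB stick 1 (new)  [load 12/16]
  11 → USB stick 2 (new)  [load 11/16]
  9 → USB stick 3 (new)  [load 9/16]
  9 → USB stick 4 (new)  [load 9/16]
  9 → USB stick 5 (new)  [load 9/16]
  5 → USB stick 2  [load 16/16]
  4 → USB stick 1  [load 16/16]
  4 → USB stick 3  [load 13/16]
  4 → USB stick 4  [load 13/16]
  3 → USB stick 3  [load 16/16]
  3 → USB stick 4  [load 16/16]
  2 → USB stick 5  [load 11/16]
5 USB sticks opened.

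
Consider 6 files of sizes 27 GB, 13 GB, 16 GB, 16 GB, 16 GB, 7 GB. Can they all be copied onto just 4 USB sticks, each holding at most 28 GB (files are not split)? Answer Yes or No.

No

Total = 95 GB; ⌈95/28⌉ = 4.
The bound of 4 does not rule out 4, but exhaustive search shows no assignment into 4 USB sticks of capacity 28 GB exists — the minimum is 5.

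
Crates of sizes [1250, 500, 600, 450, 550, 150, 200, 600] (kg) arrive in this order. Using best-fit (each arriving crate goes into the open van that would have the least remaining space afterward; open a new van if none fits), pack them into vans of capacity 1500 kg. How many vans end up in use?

  1250 → van 1 (new)  [load 1250/1500]
  500 → van 2 (new)  [load 500/1500]
  600 → van 2  [load 1100/1500]
  450 → van 3 (new)  [load 450/1500]
  550 → van 3  [load 1000/1500]
  150 → van 1  [load 1400/1500]
  200 → van 2  [load 1300/1500]
  600 → van 4 (new)  [load 600/1500]
4 vans opened.

4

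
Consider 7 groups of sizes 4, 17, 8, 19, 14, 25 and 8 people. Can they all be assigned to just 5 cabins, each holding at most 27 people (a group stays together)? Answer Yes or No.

Yes

A valid assignment using 4 cabins:
  cabin 1: 25 = 25
  cabin 2: 19 + 8 = 27
  cabin 3: 17 + 8 = 25
  cabin 4: 14 + 4 = 18
That uses only 4 ≤ 5, so 5 cabins are enough.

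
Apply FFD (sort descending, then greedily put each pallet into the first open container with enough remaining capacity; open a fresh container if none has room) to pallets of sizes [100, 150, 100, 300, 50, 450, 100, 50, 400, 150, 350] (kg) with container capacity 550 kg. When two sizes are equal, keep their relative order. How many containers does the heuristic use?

4

Sorted descending: 450, 400, 350, 300, 150, 150, 100, 100, 100, 50, 50.
  450 → container 1 (new)  [load 450/550]
  400 → container 2 (new)  [load 400/550]
  350 → container 3 (new)  [load 350/550]
  300 → container 4 (new)  [load 300/550]
  150 → container 2  [load 550/550]
  150 → container 3  [load 500/550]
  100 → container 1  [load 550/550]
  100 → container 4  [load 400/550]
  100 → container 4  [load 500/550]
  50 → container 3  [load 550/550]
  50 → container 4  [load 550/550]
4 containers opened.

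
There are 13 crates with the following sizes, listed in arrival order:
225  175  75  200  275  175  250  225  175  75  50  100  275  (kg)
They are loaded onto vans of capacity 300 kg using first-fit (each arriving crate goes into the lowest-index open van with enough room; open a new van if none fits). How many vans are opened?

9

  225 → van 1 (new)  [load 225/300]
  175 → van 2 (new)  [load 175/300]
  75 → van 1  [load 300/300]
  200 → van 3 (new)  [load 200/300]
  275 → van 4 (new)  [load 275/300]
  175 → van 5 (new)  [load 175/300]
  250 → van 6 (new)  [load 250/300]
  225 → van 7 (new)  [load 225/300]
  175 → van 8 (new)  [load 175/300]
  75 → van 2  [load 250/300]
  50 → van 2  [load 300/300]
  100 → van 3  [load 300/300]
  275 → van 9 (new)  [load 275/300]
9 vans opened.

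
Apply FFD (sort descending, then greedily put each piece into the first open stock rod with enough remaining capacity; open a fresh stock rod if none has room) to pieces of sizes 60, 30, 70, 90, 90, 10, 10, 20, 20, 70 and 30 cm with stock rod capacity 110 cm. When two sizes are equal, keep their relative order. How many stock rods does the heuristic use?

Sorted descending: 90, 90, 70, 70, 60, 30, 30, 20, 20, 10, 10.
  90 → stock rod 1 (new)  [load 90/110]
  90 → stock rod 2 (new)  [load 90/110]
  70 → stock rod 3 (new)  [load 70/110]
  70 → stock rod 4 (new)  [load 70/110]
  60 → stock rod 5 (new)  [load 60/110]
  30 → stock rod 3  [load 100/110]
  30 → stock rod 4  [load 100/110]
  20 → stock rod 1  [load 110/110]
  20 → stock rod 2  [load 110/110]
  10 → stock rod 3  [load 110/110]
  10 → stock rod 4  [load 110/110]
5 stock rods opened.

5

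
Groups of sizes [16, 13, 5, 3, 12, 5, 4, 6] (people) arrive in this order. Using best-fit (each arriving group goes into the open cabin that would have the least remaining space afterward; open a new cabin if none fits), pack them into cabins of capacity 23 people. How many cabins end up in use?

  16 → cabin 1 (new)  [load 16/23]
  13 → cabin 2 (new)  [load 13/23]
  5 → cabin 1  [load 21/23]
  3 → cabin 2  [load 16/23]
  12 → cabin 3 (new)  [load 12/23]
  5 → cabin 2  [load 21/23]
  4 → cabin 3  [load 16/23]
  6 → cabin 3  [load 22/23]
3 cabins opened.

3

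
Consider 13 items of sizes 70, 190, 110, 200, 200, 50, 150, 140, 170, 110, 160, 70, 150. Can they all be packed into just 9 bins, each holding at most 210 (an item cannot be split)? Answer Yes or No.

No

Total = 1770; ⌈1770/210⌉ = 9.
10 items each exceed half the capacity and cannot share a bin, forcing at least 10 bins.
At least 10 bins are required, but only 9 are allowed.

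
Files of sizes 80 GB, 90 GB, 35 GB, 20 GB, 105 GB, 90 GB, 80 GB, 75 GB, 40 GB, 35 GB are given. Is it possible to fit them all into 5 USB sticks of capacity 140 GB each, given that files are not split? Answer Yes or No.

No

Total = 650 GB; ⌈650/140⌉ = 5.
6 files each exceed half the capacity and cannot share a USB stick, forcing at least 6 USB sticks.
At least 6 USB sticks are required, but only 5 are allowed.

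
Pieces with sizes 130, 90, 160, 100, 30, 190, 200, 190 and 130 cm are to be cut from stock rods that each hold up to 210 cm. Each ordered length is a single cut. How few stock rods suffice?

Total = 200 + 190 + 190 + 160 + 130 + 130 + 100 + 90 + 30 = 1220 cm.
Lower bound: ⌈1220/210⌉ = 6 stock rods.
A packing using 7 stock rods:
  stock rod 1: 200 = 200
  stock rod 2: 190 = 190
  stock rod 3: 190 = 190
  stock rod 4: 160 + 30 = 190
  stock rod 5: 130 = 130
  stock rod 6: 130 = 130
  stock rod 7: 100 + 90 = 190
No arrangement into 6 stock rods stays within capacity, so 7 is optimal.

7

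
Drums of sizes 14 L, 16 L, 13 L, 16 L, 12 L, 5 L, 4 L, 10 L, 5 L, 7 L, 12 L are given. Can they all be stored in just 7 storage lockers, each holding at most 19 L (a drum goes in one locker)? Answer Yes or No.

Yes

A valid assignment using 7 storage lockers:
  locker 1: 16 = 16
  locker 2: 16 = 16
  locker 3: 14 + 5 = 19
  locker 4: 13 + 5 = 18
  locker 5: 12 + 7 = 19
  locker 6: 12 + 4 = 16
  locker 7: 10 = 10
Every load is within 19 L, so 7 storage lockers suffice.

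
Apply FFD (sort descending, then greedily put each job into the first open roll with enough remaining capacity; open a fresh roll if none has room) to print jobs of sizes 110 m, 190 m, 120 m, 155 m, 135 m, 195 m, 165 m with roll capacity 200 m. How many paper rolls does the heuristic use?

7

Sorted descending: 195, 190, 165, 155, 135, 120, 110.
  195 → roll 1 (new)  [load 195/200]
  190 → roll 2 (new)  [load 190/200]
  165 → roll 3 (new)  [load 165/200]
  155 → roll 4 (new)  [load 155/200]
  135 → roll 5 (new)  [load 135/200]
  120 → roll 6 (new)  [load 120/200]
  110 → roll 7 (new)  [load 110/200]
7 paper rolls opened.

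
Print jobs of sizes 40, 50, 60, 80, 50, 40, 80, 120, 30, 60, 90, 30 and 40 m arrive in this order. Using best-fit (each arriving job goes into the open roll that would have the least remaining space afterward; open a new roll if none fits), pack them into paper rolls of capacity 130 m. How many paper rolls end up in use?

  40 → roll 1 (new)  [load 40/130]
  50 → roll 1  [load 90/130]
  60 → roll 2 (new)  [load 60/130]
  80 → roll 3 (new)  [load 80/130]
  50 → roll 3  [load 130/130]
  40 → roll 1  [load 130/130]
  80 → roll 4 (new)  [load 80/130]
  120 → roll 5 (new)  [load 120/130]
  30 → roll 4  [load 110/130]
  60 → roll 2  [load 120/130]
  90 → roll 6 (new)  [load 90/130]
  30 → roll 6  [load 120/130]
  40 → roll 7 (new)  [load 40/130]
7 paper rolls opened.

7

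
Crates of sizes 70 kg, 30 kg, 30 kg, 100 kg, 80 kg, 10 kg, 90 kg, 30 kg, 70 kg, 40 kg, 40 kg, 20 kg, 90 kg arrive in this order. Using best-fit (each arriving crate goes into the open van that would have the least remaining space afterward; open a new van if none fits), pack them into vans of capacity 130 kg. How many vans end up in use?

6

  70 → van 1 (new)  [load 70/130]
  30 → van 1  [load 100/130]
  30 → van 1  [load 130/130]
  100 → van 2 (new)  [load 100/130]
  80 → van 3 (new)  [load 80/130]
  10 → van 2  [load 110/130]
  90 → van 4 (new)  [load 90/130]
  30 → van 4  [load 120/130]
  70 → van 5 (new)  [load 70/130]
  40 → van 3  [load 120/130]
  40 → van 5  [load 110/130]
  20 → van 2  [load 130/130]
  90 → van 6 (new)  [load 90/130]
6 vans opened.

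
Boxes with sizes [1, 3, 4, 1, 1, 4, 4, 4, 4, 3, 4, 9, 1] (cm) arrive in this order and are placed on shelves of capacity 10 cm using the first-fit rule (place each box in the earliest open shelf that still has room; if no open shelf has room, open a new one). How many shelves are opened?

  1 → shelf 1 (new)  [load 1/10]
  3 → shelf 1  [load 4/10]
  4 → shelf 1  [load 8/10]
  1 → shelf 1  [load 9/10]
  1 → shelf 1  [load 10/10]
  4 → shelf 2 (new)  [load 4/10]
  4 → shelf 2  [load 8/10]
  4 → shelf 3 (new)  [load 4/10]
  4 → shelf 3  [load 8/10]
  3 → shelf 4 (new)  [load 3/10]
  4 → shelf 4  [load 7/10]
  9 → shelf 5 (new)  [load 9/10]
  1 → shelf 2  [load 9/10]
5 shelves opened.

5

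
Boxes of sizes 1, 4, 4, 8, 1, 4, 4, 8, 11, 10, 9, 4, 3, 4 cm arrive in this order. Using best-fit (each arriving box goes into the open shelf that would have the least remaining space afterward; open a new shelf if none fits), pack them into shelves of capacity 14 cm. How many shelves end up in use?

6

  1 → shelf 1 (new)  [load 1/14]
  4 → shelf 1  [load 5/14]
  4 → shelf 1  [load 9/14]
  8 → shelf 2 (new)  [load 8/14]
  1 → shelf 1  [load 10/14]
  4 → shelf 1  [load 14/14]
  4 → shelf 2  [load 12/14]
  8 → shelf 3 (new)  [load 8/14]
  11 → shelf 4 (new)  [load 11/14]
  10 → shelf 5 (new)  [load 10/14]
  9 → shelf 6 (new)  [load 9/14]
  4 → shelf 5  [load 14/14]
  3 → shelf 4  [load 14/14]
  4 → shelf 6  [load 13/14]
6 shelves opened.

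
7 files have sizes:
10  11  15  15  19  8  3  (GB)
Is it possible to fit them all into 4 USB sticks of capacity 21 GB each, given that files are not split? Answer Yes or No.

Total = 81 GB; ⌈81/21⌉ = 4.
The bound of 4 does not rule out 4, but exhaustive search shows no assignment into 4 USB sticks of capacity 21 GB exists — the minimum is 5.

No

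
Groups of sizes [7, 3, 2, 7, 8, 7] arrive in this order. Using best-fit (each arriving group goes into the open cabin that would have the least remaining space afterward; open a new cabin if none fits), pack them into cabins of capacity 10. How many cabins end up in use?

4

  7 → cabin 1 (new)  [load 7/10]
  3 → cabin 1  [load 10/10]
  2 → cabin 2 (new)  [load 2/10]
  7 → cabin 2  [load 9/10]
  8 → cabin 3 (new)  [load 8/10]
  7 → cabin 4 (new)  [load 7/10]
4 cabins opened.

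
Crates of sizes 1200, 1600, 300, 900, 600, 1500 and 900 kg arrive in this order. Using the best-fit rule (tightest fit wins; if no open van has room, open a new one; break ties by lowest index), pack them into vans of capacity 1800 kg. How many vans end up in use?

5

  1200 → van 1 (new)  [load 1200/1800]
  1600 → van 2 (new)  [load 1600/1800]
  300 → van 1  [load 1500/1800]
  900 → van 3 (new)  [load 900/1800]
  600 → van 3  [load 1500/1800]
  1500 → van 4 (new)  [load 1500/1800]
  900 → van 5 (new)  [load 900/1800]
5 vans opened.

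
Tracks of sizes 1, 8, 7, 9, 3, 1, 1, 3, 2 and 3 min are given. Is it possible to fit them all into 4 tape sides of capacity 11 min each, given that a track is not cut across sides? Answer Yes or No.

A valid assignment using 4 tape sides:
  side 1: 9 + 2 = 11
  side 2: 8 + 3 = 11
  side 3: 7 + 3 + 1 = 11
  side 4: 3 + 1 + 1 = 5
Every load is within 11 min, so 4 tape sides suffice.

Yes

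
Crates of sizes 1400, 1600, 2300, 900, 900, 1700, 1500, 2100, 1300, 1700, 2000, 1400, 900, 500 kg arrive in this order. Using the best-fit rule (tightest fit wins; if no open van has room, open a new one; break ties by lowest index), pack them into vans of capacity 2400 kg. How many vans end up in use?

  1400 → van 1 (new)  [load 1400/2400]
  1600 → van 2 (new)  [load 1600/2400]
  2300 → van 3 (new)  [load 2300/2400]
  900 → van 1  [load 2300/2400]
  900 → van 4 (new)  [load 900/2400]
  1700 → van 5 (new)  [load 1700/2400]
  1500 → van 4  [load 2400/2400]
  2100 → van 6 (new)  [load 2100/2400]
  1300 → van 7 (new)  [load 1300/2400]
  1700 → van 8 (new)  [load 1700/2400]
  2000 → van 9 (new)  [load 2000/2400]
  1400 → van 10 (new)  [load 1400/2400]
  900 → van 10  [load 2300/2400]
  500 → van 5  [load 2200/2400]
10 vans opened.

10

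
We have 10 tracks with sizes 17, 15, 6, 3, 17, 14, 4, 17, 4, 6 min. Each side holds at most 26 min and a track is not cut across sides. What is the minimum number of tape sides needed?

5

Total = 17 + 17 + 17 + 15 + 14 + 6 + 6 + 4 + 4 + 3 = 103 min.
Lower bound: ⌈103/26⌉ = 4 tape sides.
Also, 5 tracks each exceed 13 min, and no two of those can share a side, so at least 5 tape sides are needed.
A packing using 5 tape sides:
  side 1: 17 + 6 + 3 = 26
  side 2: 17 + 6 = 23
  side 3: 17 + 4 + 4 = 25
  side 4: 15 = 15
  side 5: 14 = 14
This matches the lower bound, so 5 is optimal.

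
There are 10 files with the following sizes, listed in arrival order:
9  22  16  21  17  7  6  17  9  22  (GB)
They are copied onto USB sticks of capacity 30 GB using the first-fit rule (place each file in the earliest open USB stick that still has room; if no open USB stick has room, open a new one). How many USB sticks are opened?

6

  9 → USB stick 1 (new)  [load 9/30]
  22 → USB stick 2 (new)  [load 22/30]
  16 → USB stick 1  [load 25/30]
  21 → USB stick 3 (new)  [load 21/30]
  17 → USB stick 4 (new)  [load 17/30]
  7 → USB stick 2  [load 29/30]
  6 → USB stick 3  [load 27/30]
  17 → USB stick 5 (new)  [load 17/30]
  9 → USB stick 4  [load 26/30]
  22 → USB stick 6 (new)  [load 22/30]
6 USB sticks opened.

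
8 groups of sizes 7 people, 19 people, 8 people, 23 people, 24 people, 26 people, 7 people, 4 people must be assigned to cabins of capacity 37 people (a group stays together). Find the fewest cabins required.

4

Total = 26 + 24 + 23 + 19 + 8 + 7 + 7 + 4 = 118 people.
Lower bound: ⌈118/37⌉ = 4 cabins.
A packing using 4 cabins:
  cabin 1: 26 + 8 = 34
  cabin 2: 24 + 7 + 4 = 35
  cabin 3: 23 + 7 = 30
  cabin 4: 19 = 19
This matches the lower bound, so 4 is optimal.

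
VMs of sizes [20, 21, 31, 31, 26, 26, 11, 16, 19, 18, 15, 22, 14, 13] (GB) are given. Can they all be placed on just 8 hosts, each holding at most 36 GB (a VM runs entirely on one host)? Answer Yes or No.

No

Total = 283 GB; ⌈283/36⌉ = 8.
The bound of 8 does not rule out 8, but exhaustive search shows no assignment into 8 hosts of capacity 36 GB exists — the minimum is 9.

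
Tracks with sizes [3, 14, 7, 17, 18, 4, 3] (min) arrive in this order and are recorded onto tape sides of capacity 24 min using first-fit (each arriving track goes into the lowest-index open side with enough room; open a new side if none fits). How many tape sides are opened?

3

  3 → side 1 (new)  [load 3/24]
  14 → side 1  [load 17/24]
  7 → side 1  [load 24/24]
  17 → side 2 (new)  [load 17/24]
  18 → side 3 (new)  [load 18/24]
  4 → side 2  [load 21/24]
  3 → side 2  [load 24/24]
3 tape sides opened.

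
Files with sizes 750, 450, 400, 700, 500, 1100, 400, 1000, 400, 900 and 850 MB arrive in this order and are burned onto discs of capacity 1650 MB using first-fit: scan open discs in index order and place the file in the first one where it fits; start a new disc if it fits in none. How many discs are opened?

6

  750 → disc 1 (new)  [load 750/1650]
  450 → disc 1  [load 1200/1650]
  400 → disc 1  [load 1600/1650]
  700 → disc 2 (new)  [load 700/1650]
  500 → disc 2  [load 1200/1650]
  1100 → disc 3 (new)  [load 1100/1650]
  400 → disc 2  [load 1600/1650]
  1000 → disc 4 (new)  [load 1000/1650]
  400 → disc 3  [load 1500/1650]
  900 → disc 5 (new)  [load 900/1650]
  850 → disc 6 (new)  [load 850/1650]
6 discs opened.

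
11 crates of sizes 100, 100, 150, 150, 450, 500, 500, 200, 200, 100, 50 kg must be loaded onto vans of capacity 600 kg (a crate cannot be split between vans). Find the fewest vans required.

Total = 500 + 500 + 450 + 200 + 200 + 150 + 150 + 100 + 100 + 100 + 50 = 2500 kg.
Lower bound: ⌈2500/600⌉ = 5 vans.
A packing using 5 vans:
  van 1: 500 + 100 = 600
  van 2: 500 + 100 = 600
  van 3: 450 + 150 = 600
  van 4: 200 + 200 + 150 + 50 = 600
  van 5: 100 = 100
This matches the lower bound, so 5 is optimal.

5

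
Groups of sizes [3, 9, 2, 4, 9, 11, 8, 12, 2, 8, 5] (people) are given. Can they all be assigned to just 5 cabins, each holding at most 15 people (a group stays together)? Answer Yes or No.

Total = 73 people; ⌈73/15⌉ = 5.
6 groups each exceed half the capacity and cannot share a cabin, forcing at least 6 cabins.
At least 6 cabins are required, but only 5 are allowed.

No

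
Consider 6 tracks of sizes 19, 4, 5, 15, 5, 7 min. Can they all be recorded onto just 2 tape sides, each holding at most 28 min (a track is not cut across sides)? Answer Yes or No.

Yes

A valid assignment using 2 tape sides:
  side 1: 19 + 5 + 4 = 28
  side 2: 15 + 7 + 5 = 27
Every load is within 28 min, so 2 tape sides suffice.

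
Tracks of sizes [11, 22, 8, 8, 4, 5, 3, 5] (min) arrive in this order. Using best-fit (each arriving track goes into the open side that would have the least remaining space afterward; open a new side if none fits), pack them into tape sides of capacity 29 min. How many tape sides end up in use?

3

  11 → side 1 (new)  [load 11/29]
  22 → side 2 (new)  [load 22/29]
  8 → side 1  [load 19/29]
  8 → side 1  [load 27/29]
  4 → side 2  [load 26/29]
  5 → side 3 (new)  [load 5/29]
  3 → side 2  [load 29/29]
  5 → side 3  [load 10/29]
3 tape sides opened.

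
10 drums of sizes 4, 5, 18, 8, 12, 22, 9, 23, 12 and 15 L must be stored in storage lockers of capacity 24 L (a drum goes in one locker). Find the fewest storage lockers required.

6

Total = 23 + 22 + 18 + 15 + 12 + 12 + 9 + 8 + 5 + 4 = 128 L.
Lower bound: ⌈128/24⌉ = 6 storage lockers.
A packing using 6 storage lockers:
  locker 1: 23 = 23
  locker 2: 22 = 22
  locker 3: 18 + 5 = 23
  locker 4: 15 + 9 = 24
  locker 5: 12 + 12 = 24
  locker 6: 8 + 4 = 12
This matches the lower bound, so 6 is optimal.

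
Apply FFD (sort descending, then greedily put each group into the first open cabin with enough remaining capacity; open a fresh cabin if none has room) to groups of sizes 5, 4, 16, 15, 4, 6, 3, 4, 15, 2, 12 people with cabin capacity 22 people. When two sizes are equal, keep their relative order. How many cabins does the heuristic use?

Sorted descending: 16, 15, 15, 12, 6, 5, 4, 4, 4, 3, 2.
  16 → cabin 1 (new)  [load 16/22]
  15 → cabin 2 (new)  [load 15/22]
  15 → cabin 3 (new)  [load 15/22]
  12 → cabin 4 (new)  [load 12/22]
  6 → cabin 1  [load 22/22]
  5 → cabin 2  [load 20/22]
  4 → cabin 3  [load 19/22]
  4 → cabin 4  [load 16/22]
  4 → cabin 4  [load 20/22]
  3 → cabin 3  [load 22/22]
  2 → cabin 2  [load 22/22]
4 cabins opened.

4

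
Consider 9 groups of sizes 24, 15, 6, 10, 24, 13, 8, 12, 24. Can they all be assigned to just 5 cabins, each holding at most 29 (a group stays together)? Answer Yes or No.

No

Total = 136; ⌈136/29⌉ = 5.
The bound of 5 does not rule out 5, but exhaustive search shows no assignment into 5 cabins of capacity 29 exists — the minimum is 6.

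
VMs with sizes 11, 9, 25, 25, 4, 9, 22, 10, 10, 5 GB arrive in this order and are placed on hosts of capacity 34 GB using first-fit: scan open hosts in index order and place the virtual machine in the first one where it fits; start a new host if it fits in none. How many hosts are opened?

5

  11 → host 1 (new)  [load 11/34]
  9 → host 1  [load 20/34]
  25 → host 2 (new)  [load 25/34]
  25 → host 3 (new)  [load 25/34]
  4 → host 1  [load 24/34]
  9 → host 1  [load 33/34]
  22 → host 4 (new)  [load 22/34]
  10 → host 4  [load 32/34]
  10 → host 5 (new)  [load 10/34]
  5 → host 2  [load 30/34]
5 hosts opened.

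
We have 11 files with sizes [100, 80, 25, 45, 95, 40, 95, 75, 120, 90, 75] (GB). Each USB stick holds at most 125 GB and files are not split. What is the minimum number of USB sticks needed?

Total = 120 + 100 + 95 + 95 + 90 + 80 + 75 + 75 + 45 + 40 + 25 = 840 GB.
Lower bound: ⌈840/125⌉ = 7 USB sticks.
Also, 8 files each exceed 125/2 GB, and no two of those can share a USB stick, so at least 8 USB sticks are needed.
A packing using 8 USB sticks:
  USB stick 1: 120 = 120
  USB stick 2: 100 + 25 = 125
  USB stick 3: 95 = 95
  USB stick 4: 95 = 95
  USB stick 5: 90 = 90
  USB stick 6: 80 + 45 = 125
  USB stick 7: 75 + 40 = 115
  USB stick 8: 75 = 75
This matches the lower bound, so 8 is optimal.

8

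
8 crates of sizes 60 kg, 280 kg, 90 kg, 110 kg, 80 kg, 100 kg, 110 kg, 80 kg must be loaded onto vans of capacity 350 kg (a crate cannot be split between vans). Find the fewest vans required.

3

Total = 280 + 110 + 110 + 100 + 90 + 80 + 80 + 60 = 910 kg.
Lower bound: ⌈910/350⌉ = 3 vans.
A packing using 3 vans:
  van 1: 280 + 60 = 340
  van 2: 110 + 110 + 100 = 320
  van 3: 90 + 80 + 80 = 250
This matches the lower bound, so 3 is optimal.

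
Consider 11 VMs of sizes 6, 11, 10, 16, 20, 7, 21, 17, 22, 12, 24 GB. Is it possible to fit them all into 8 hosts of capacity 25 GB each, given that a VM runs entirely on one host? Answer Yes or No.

A valid assignment using 8 hosts:
  host 1: 24 = 24
  host 2: 22 = 22
  host 3: 21 = 21
  host 4: 20 = 20
  host 5: 17 + 7 = 24
  host 6: 16 + 6 = 22
  host 7: 12 + 11 = 23
  host 8: 10 = 10
Every load is within 25 GB, so 8 hosts suffice.

Yes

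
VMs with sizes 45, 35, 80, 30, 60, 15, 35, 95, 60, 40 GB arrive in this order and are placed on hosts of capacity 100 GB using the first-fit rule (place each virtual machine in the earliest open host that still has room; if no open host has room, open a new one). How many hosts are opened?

  45 → host 1 (new)  [load 45/100]
  35 → host 1  [load 80/100]
  80 → host 2 (new)  [load 80/100]
  30 → host 3 (new)  [load 30/100]
  60 → host 3  [load 90/100]
  15 → host 1  [load 95/100]
  35 → host 4 (new)  [load 35/100]
  95 → host 5 (new)  [load 95/100]
  60 → host 4  [load 95/100]
  40 → host 6 (new)  [load 40/100]
6 hosts opened.

6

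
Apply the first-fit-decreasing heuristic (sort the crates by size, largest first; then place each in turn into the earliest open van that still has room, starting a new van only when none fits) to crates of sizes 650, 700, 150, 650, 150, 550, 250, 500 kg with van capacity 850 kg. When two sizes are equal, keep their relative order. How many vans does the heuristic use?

5

Sorted descending: 700, 650, 650, 550, 500, 250, 150, 150.
  700 → van 1 (new)  [load 700/850]
  650 → van 2 (new)  [load 650/850]
  650 → van 3 (new)  [load 650/850]
  550 → van 4 (new)  [load 550/850]
  500 → van 5 (new)  [load 500/850]
  250 → van 4  [load 800/850]
  150 → van 1  [load 850/850]
  150 → van 2  [load 800/850]
5 vans opened.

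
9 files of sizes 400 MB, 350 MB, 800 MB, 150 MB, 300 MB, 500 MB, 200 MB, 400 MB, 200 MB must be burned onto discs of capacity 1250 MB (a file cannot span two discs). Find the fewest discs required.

3

Total = 800 + 500 + 400 + 400 + 350 + 300 + 200 + 200 + 150 = 3300 MB.
Lower bound: ⌈3300/1250⌉ = 3 discs.
A packing using 3 discs:
  disc 1: 800 + 400 = 1200
  disc 2: 500 + 400 + 350 = 1250
  disc 3: 300 + 200 + 200 + 150 = 850
This matches the lower bound, so 3 is optimal.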